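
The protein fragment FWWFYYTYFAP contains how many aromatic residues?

F, W, and Y each carry an aromatic ring on the side chain.
Matching residues: F1, W2, W3, F4, Y5, Y6, Y8, F9.

8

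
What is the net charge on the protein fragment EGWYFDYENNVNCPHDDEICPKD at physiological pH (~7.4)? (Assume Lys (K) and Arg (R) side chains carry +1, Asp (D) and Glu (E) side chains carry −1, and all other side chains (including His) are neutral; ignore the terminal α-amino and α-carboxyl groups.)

-6

Positive (K, R): K22 → +1.
Negative (D, E): E1, D6, E8, D16, D17, E18, D23 → −7.
Net charge = (+1) + (−7) = −6.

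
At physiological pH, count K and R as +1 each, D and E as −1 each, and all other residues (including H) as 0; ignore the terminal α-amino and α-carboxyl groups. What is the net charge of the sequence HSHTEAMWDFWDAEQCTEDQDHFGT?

Positive (K, R): none → +0.
Negative (D, E): E5, D9, D12, E14, E18, D19, D21 → −7.
Net charge = (+0) + (−7) = −7.

-7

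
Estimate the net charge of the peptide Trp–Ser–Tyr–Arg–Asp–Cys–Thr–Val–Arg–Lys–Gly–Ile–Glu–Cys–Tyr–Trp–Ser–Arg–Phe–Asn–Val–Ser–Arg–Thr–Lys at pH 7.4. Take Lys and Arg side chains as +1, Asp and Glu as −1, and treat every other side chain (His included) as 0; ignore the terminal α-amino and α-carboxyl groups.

Positive (K, R): Arg4, Arg9, Lys10, Arg18, Arg23, Lys25 → +6.
Negative (D, E): Asp5, Glu13 → −2.
Net charge = (+6) + (−2) = +4.

+4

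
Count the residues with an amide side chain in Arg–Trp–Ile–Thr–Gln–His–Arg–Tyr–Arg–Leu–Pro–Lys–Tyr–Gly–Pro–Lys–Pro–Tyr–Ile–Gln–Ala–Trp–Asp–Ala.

The amide-side-chain residues are Asn (N) and Gln (Q).
Matching residues: Gln5, Gln20.

2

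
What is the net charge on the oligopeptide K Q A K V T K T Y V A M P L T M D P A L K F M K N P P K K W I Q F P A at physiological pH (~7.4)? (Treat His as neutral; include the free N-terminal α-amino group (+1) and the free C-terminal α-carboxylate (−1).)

+6

Near pH 7.4, K and R contribute +1 each, D and E contribute −1 each, and every other side chain (His included, as stated) is uncharged.
Positive (K, R): K1, K4, K7, K21, K24, K28, K29 → +7.
Negative (D, E): D17 → −1.
The N-terminus (+1) and C-terminus (−1) cancel.
Net charge = (+7) + (−1) = +6.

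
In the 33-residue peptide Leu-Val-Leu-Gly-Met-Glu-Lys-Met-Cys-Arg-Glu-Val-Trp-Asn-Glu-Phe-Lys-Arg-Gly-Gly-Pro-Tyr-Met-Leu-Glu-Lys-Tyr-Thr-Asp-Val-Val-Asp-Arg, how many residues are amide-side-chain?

The amide-side-chain residues are Asn (N) and Gln (Q).
Matching residues: Asn14.

1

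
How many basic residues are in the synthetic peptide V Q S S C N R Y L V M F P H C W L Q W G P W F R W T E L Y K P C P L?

Lysine (K), arginine (R), and histidine (H) have basic, nitrogen-containing side chains.
Matching residues: R7, H14, R24, K30.

4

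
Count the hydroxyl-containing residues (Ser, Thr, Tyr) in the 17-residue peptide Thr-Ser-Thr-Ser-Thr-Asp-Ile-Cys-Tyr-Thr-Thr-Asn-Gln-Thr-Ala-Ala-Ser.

10

Matching residues: Thr1, Ser2, Thr3, Ser4, Thr5, Tyr9, Thr10, Thr11, Thr14, Ser17.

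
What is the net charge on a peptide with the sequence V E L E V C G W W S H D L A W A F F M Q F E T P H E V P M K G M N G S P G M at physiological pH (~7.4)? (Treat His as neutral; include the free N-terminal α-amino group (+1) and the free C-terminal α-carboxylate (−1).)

-4

The side chains ionized at physiological pH are Lys/Arg (+1) and Asp/Glu (−1); with His treated as neutral, nothing else contributes.
Positive (K, R): K30 → +1.
Negative (D, E): E2, E4, D12, E22, E26 → −5.
The N-terminus (+1) and C-terminus (−1) cancel.
Net charge = (+1) + (−5) = −4.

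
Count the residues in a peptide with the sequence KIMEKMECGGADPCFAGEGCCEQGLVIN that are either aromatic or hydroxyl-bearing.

Aromatic: F, W, Y. Hydroxyl-bearing: S, T, Y.
Aromatic residues here: F15 (1).
Hydroxyl-bearing residues here: none (0).
(Y belongs to both groups, but none appear in this sequence.) Total = 1 + 0 = 1.

1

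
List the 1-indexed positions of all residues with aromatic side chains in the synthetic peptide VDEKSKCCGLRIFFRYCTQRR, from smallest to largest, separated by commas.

13, 14, 16

Phenylalanine (F), tryptophan (W), and tyrosine (Y) have aromatic ring side chains.
Matching residues: F13, F14, Y16.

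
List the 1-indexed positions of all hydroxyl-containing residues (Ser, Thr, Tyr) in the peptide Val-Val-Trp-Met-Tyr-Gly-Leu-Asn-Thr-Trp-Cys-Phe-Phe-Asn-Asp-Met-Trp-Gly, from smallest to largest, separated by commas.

Matching residues: Tyr5, Thr9.

5, 9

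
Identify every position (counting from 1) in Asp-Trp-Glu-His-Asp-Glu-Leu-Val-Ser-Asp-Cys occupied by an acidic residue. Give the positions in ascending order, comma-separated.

The acidic residues are Asp (D) and Glu (E), whose side chains end in a carboxylate group.
Matching residues: Asp1, Glu3, Asp5, Glu6, Asp10.

1, 3, 5, 6, 10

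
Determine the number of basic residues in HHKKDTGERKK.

Lysine (K), arginine (R), and histidine (H) have basic, nitrogen-containing side chains.
Matching residues: H1, H2, K3, K4, R9, K10, K11.

7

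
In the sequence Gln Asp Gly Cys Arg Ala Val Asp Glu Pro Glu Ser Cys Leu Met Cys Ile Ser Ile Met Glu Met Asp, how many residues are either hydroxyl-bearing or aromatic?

Hydroxyl-bearing: S, T, Y. Aromatic: F, W, Y.
Hydroxyl-bearing residues here: Ser12, Ser18 (2).
Aromatic residues here: none (0).
(Y belongs to both groups, but none appear in this sequence.) Total = 2 + 0 = 2.

2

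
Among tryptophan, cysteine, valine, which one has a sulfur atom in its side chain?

The sulfur-bearing residues are cysteine (–SH) and methionine (–S–CH₃).
Of the listed options, only cysteine belongs to this group.

cysteine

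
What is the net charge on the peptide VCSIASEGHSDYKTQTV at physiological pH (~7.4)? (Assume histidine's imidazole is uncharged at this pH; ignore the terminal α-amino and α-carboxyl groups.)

-1

The side chains ionized at physiological pH are Lys/Arg (+1) and Asp/Glu (−1); with His treated as neutral, nothing else contributes.
Positive (K, R): K13 → +1.
Negative (D, E): E7, D11 → −2.
Net charge = (+1) + (−2) = −1.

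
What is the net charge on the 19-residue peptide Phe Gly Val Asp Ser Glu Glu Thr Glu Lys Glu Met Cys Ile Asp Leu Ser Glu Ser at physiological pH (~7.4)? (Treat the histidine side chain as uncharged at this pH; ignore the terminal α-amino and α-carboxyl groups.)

-6

Near pH 7.4, K and R contribute +1 each, D and E contribute −1 each, and every other side chain (His included, as stated) is uncharged.
Positive (K, R): Lys10 → +1.
Negative (D, E): Asp4, Glu6, Glu7, Glu9, Glu11, Asp15, Glu18 → −7.
Net charge = (+1) + (−7) = −6.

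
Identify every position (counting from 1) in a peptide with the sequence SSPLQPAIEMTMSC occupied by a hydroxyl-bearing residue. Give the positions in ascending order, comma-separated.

1, 2, 11, 13

S, T, and Y are the three residues with a side-chain hydroxyl.
Matching residues: S1, S2, T11, S13.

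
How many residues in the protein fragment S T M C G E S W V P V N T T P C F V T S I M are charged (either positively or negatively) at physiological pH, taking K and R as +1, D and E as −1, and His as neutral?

Charged side chains at pH ~7.4: K, R (positive); D, E (negative).
Matching residues: E6.

1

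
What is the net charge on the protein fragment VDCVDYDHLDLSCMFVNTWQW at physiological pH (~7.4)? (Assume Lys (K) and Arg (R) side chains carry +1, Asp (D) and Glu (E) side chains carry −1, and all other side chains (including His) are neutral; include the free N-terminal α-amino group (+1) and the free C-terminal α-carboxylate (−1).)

Positive (K, R): none → +0.
Negative (D, E): D2, D5, D7, D10 → −4.
The N-terminus (+1) and C-terminus (−1) cancel.
Net charge = (+0) + (−4) = −4.

-4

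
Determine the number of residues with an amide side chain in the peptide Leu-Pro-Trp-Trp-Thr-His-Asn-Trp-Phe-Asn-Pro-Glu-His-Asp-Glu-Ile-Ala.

Asparagine (N) and glutamine (Q) have uncharged amide side chains.
Matching residues: Asn7, Asn10.

2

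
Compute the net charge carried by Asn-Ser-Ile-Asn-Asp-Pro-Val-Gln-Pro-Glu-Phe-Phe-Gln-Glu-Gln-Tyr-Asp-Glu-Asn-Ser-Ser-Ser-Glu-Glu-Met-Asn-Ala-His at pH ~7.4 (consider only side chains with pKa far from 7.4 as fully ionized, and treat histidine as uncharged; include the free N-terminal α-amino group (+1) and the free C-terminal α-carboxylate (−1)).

Near pH 7.4, K and R contribute +1 each, D and E contribute −1 each, and every other side chain (His included, as stated) is uncharged.
Positive (K, R): none → +0.
Negative (D, E): Asp5, Glu10, Glu14, Asp17, Glu18, Glu23, Glu24 → −7.
The N-terminus (+1) and C-terminus (−1) cancel.
Net charge = (+0) + (−7) = −7.

-7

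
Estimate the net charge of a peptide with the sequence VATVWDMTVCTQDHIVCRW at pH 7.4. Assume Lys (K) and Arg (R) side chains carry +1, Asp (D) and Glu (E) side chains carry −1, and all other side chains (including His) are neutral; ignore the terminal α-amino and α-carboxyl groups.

-1

Positive (K, R): R18 → +1.
Negative (D, E): D6, D13 → −2.
Net charge = (+1) + (−2) = −1.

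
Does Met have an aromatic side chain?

F, W, and Y each carry an aromatic ring on the side chain.
Methionine is not in this group.

No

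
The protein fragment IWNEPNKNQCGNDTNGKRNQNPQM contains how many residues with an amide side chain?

10

The amide-side-chain residues are Asn (N) and Gln (Q).
Matching residues: N3, N6, N8, Q9, N12, N15, N19, Q20, N21, Q23.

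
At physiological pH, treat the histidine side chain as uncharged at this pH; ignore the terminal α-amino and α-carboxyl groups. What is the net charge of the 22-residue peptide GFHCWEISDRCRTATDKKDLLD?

Near pH 7.4, K and R contribute +1 each, D and E contribute −1 each, and every other side chain (His included, as stated) is uncharged.
Positive (K, R): R10, R12, K17, K18 → +4.
Negative (D, E): E6, D9, D16, D19, D22 → −5.
Net charge = (+4) + (−5) = −1.

-1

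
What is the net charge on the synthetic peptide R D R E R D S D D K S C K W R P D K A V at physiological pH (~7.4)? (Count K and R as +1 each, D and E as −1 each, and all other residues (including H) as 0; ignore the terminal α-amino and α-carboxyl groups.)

Positive (K, R): R1, R3, R5, K10, K13, R15, K18 → +7.
Negative (D, E): D2, E4, D6, D8, D9, D17 → −6.
Net charge = (+7) + (−6) = +1.

+1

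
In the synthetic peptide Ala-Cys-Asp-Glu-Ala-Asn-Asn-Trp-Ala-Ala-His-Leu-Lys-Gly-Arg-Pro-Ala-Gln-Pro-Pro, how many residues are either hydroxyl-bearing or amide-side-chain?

3

Hydroxyl-bearing: S, T, Y. Amide-side-chain: N, Q.
Hydroxyl-bearing residues here: none (0).
Amide-side-chain residues here: Asn6, Asn7, Gln18 (3).
The two groups share no amino acid, so total = 0 + 3 = 3.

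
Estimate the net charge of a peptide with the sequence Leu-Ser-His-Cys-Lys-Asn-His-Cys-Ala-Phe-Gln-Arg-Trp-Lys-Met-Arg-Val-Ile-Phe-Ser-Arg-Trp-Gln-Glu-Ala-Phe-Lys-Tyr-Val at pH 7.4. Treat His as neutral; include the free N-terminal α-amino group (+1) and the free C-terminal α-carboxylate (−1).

The side chains ionized at physiological pH are Lys/Arg (+1) and Asp/Glu (−1); with His treated as neutral, nothing else contributes.
Positive (K, R): Lys5, Arg12, Lys14, Arg16, Arg21, Lys27 → +6.
Negative (D, E): Glu24 → −1.
The N-terminus (+1) and C-terminus (−1) cancel.
Net charge = (+6) + (−1) = +5.

+5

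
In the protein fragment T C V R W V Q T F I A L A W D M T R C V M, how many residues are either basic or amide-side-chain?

Basic: H, K, R. Amide-side-chain: N, Q.
Basic residues here: R4, R18 (2).
Amide-side-chain residues here: Q7 (1).
The two groups share no amino acid, so total = 2 + 1 = 3.

3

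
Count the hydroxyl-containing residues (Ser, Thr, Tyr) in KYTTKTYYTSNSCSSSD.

Matching residues: Y2, T3, T4, T6, Y7, Y8, T9, S10, S12, S14, S15, S16.

12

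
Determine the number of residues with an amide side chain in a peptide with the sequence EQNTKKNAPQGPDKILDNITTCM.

5

Only N (asparagine) and Q (glutamine) carry a side-chain carboxamide.
Matching residues: Q2, N3, N7, Q10, N18.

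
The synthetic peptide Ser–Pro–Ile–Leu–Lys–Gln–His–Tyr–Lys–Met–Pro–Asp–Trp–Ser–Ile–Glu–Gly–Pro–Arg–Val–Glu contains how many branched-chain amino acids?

The BCAAs are Val, Leu, and Ile — aliphatic side chains with a branch point.
Matching residues: Ile3, Leu4, Ile15, Val20.

4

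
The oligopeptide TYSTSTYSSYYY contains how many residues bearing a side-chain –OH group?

12

S, T, and Y are the three residues with a side-chain hydroxyl.
Matching residues: T1, Y2, S3, T4, S5, T6, Y7, S8, S9, Y10, Y11, Y12.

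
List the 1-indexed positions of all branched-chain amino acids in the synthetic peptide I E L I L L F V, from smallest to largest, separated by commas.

1, 3, 4, 5, 6, 8

V, L, and I make up the branched-chain aliphatic group.
Matching residues: I1, L3, I4, L5, L6, V8.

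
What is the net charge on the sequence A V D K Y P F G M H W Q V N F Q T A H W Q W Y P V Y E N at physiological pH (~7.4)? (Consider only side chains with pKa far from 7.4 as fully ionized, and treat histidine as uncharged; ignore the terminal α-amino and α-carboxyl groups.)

At pH ~7.4 the Lys and Arg side chains are protonated (+1), the Asp and Glu side chains are deprotonated (−1), and with His taken as neutral all other side chains carry no charge.
Positive (K, R): K4 → +1.
Negative (D, E): D3, E27 → −2.
Net charge = (+1) + (−2) = −1.

-1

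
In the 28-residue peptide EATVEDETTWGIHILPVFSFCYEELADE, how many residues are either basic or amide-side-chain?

1

Basic: H, K, R. Amide-side-chain: N, Q.
Basic residues here: H13 (1).
Amide-side-chain residues here: none (0).
The two groups share no amino acid, so total = 1 + 0 = 1.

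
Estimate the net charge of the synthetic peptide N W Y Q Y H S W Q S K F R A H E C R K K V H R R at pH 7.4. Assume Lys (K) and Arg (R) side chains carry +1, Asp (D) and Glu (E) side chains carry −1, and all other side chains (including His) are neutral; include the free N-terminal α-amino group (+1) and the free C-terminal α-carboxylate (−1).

Positive (K, R): K11, R13, R18, K19, K20, R23, R24 → +7.
Negative (D, E): E16 → −1.
The N-terminus (+1) and C-terminus (−1) cancel.
Net charge = (+7) + (−1) = +6.

+6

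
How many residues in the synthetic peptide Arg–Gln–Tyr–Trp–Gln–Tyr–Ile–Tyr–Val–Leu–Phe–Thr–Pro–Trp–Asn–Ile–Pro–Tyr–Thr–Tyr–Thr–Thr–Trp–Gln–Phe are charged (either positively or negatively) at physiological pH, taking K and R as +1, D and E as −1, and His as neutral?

1

Charged side chains at pH ~7.4: K, R (positive); D, E (negative).
Matching residues: Arg1.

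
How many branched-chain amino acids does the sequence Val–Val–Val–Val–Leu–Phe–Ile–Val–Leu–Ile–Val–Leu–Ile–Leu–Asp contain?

13

V, L, and I make up the branched-chain aliphatic group.
Matching residues: Val1, Val2, Val3, Val4, Leu5, Ile7, Val8, Leu9, Ile10, Val11, Leu12, Ile13, Leu14.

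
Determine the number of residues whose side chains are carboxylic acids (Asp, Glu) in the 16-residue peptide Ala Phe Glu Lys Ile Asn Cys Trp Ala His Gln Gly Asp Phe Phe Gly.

2

Matching residues: Glu3, Asp13.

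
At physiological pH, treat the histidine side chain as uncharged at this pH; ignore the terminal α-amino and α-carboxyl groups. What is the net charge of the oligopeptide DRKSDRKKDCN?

+2

At pH ~7.4 the Lys and Arg side chains are protonated (+1), the Asp and Glu side chains are deprotonated (−1), and with His taken as neutral all other side chains carry no charge.
Positive (K, R): R2, K3, R6, K7, K8 → +5.
Negative (D, E): D1, D5, D9 → −3.
Net charge = (+5) + (−3) = +2.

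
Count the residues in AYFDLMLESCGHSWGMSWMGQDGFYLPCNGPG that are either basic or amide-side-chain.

3

Basic: H, K, R. Amide-side-chain: N, Q.
Basic residues here: H12 (1).
Amide-side-chain residues here: Q21, N29 (2).
The two groups share no amino acid, so total = 1 + 2 = 3.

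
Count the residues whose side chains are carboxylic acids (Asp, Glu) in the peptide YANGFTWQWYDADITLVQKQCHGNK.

Matching residues: D11, D13.

2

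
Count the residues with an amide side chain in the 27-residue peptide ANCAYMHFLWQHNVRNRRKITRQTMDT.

5

The amide-side-chain residues are Asn (N) and Gln (Q).
Matching residues: N2, Q11, N13, N16, Q23.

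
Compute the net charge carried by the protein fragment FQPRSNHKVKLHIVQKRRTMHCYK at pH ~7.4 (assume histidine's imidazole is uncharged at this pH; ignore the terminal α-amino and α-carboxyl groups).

At pH ~7.4 the Lys and Arg side chains are protonated (+1), the Asp and Glu side chains are deprotonated (−1), and with His taken as neutral all other side chains carry no charge.
Positive (K, R): R4, K8, K10, K16, R17, R18, K24 → +7.
Negative (D, E): none → −0.
Net charge = (+7) + (−0) = +7.

+7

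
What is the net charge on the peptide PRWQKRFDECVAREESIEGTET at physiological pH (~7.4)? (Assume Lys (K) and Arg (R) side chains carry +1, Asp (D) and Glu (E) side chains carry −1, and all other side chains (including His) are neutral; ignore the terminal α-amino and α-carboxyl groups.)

-2

Positive (K, R): R2, K5, R6, R13 → +4.
Negative (D, E): D8, E9, E14, E15, E18, E21 → −6.
Net charge = (+4) + (−6) = −2.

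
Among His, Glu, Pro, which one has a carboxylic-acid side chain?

Glu

The acidic residues are Asp (D) and Glu (E), whose side chains end in a carboxylate group.
Of the listed options, only Glu belongs to this group.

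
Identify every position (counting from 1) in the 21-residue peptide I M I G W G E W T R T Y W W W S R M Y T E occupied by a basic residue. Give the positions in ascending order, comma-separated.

10, 17

The basic amino acids are Lys (K), Arg (R), and His (H).
Matching residues: R10, R17.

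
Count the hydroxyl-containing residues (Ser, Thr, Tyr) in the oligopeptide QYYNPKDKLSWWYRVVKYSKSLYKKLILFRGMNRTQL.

Matching residues: Y2, Y3, S10, Y13, Y18, S19, S21, Y23, T35.

9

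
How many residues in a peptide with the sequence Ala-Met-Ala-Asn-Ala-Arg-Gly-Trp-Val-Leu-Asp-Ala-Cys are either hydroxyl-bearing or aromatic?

1

Hydroxyl-bearing: S, T, Y. Aromatic: F, W, Y.
Hydroxyl-bearing residues here: none (0).
Aromatic residues here: Trp8 (1).
(Y belongs to both groups, but none appear in this sequence.) Total = 0 + 1 = 1.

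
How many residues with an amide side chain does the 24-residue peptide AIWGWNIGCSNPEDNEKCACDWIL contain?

The amide-side-chain residues are Asn (N) and Gln (Q).
Matching residues: N6, N11, N15.

3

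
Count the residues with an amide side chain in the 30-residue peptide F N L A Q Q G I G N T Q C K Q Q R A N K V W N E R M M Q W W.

The amide-side-chain residues are Asn (N) and Gln (Q).
Matching residues: N2, Q5, Q6, N10, Q12, Q15, Q16, N19, N23, Q28.

10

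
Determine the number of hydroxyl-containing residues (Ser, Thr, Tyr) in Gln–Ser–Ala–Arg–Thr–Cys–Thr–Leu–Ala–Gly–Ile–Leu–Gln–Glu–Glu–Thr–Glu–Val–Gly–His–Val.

Matching residues: Ser2, Thr5, Thr7, Thr16.

4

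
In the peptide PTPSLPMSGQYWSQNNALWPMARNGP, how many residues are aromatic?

Phenylalanine (F), tryptophan (W), and tyrosine (Y) have aromatic ring side chains.
Matching residues: Y11, W12, W19.

3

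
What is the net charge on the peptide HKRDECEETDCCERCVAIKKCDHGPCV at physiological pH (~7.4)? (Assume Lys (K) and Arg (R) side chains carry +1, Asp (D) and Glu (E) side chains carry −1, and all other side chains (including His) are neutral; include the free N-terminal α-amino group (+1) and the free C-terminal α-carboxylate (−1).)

-2

Positive (K, R): K2, R3, R14, K19, K20 → +5.
Negative (D, E): D4, E5, E7, E8, D10, E13, D22 → −7.
The N-terminus (+1) and C-terminus (−1) cancel.
Net charge = (+5) + (−7) = −2.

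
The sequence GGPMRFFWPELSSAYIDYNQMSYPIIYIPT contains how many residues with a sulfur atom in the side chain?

Cysteine (C, thiol) and methionine (M, thioether) are the two sulfur-containing amino acids.
Matching residues: M4, M21.

2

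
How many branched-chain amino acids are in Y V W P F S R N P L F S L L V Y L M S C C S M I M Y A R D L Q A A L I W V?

11

The BCAAs are Val, Leu, and Ile — aliphatic side chains with a branch point.
Matching residues: V2, L10, L13, L14, V15, L17, I24, L30, L34, I35, V37.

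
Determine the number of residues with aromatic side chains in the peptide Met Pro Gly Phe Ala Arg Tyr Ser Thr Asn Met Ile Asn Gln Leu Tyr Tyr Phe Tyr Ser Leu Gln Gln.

6

The aromatic amino acids are Phe (F, benzyl), Trp (W, indole), and Tyr (Y, phenol).
Matching residues: Phe4, Tyr7, Tyr16, Tyr17, Phe18, Tyr19.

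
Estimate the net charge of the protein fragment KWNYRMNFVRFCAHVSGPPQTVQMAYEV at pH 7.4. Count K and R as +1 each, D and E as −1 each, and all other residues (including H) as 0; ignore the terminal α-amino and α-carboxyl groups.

Positive (K, R): K1, R5, R10 → +3.
Negative (D, E): E27 → −1.
Net charge = (+3) + (−1) = +2.

+2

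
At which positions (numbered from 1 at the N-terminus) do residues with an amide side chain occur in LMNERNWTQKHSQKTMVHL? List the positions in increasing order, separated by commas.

The amide-side-chain residues are Asn (N) and Gln (Q).
Matching residues: N3, N6, Q9, Q13.

3, 6, 9, 13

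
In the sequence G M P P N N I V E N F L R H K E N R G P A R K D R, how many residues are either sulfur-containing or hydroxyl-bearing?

1

Sulfur-containing: C, M. Hydroxyl-bearing: S, T, Y.
Sulfur-containing residues here: M2 (1).
Hydroxyl-bearing residues here: none (0).
The two groups share no amino acid, so total = 1 + 0 = 1.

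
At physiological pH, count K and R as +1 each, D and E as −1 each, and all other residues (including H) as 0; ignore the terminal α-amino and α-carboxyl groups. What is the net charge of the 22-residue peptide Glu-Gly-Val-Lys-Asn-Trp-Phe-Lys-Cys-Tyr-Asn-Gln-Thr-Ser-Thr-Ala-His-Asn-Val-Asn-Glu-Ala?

Positive (K, R): Lys4, Lys8 → +2.
Negative (D, E): Glu1, Glu21 → −2.
Net charge = (+2) + (−2) = 0.

0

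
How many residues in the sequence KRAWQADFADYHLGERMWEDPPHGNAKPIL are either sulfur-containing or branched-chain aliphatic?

Sulfur-containing: C, M. Branched-chain aliphatic: I, L, V.
Sulfur-containing residues here: M17 (1).
Branched-chain aliphatic residues here: L13, I29, L30 (3).
The two groups share no amino acid, so total = 1 + 3 = 4.

4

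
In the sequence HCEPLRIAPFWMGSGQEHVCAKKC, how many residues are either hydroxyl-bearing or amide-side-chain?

Hydroxyl-bearing: S, T, Y. Amide-side-chain: N, Q.
Hydroxyl-bearing residues here: S14 (1).
Amide-side-chain residues here: Q16 (1).
The two groups share no amino acid, so total = 1 + 1 = 2.

2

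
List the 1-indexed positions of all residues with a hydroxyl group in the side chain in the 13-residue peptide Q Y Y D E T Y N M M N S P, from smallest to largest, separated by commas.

2, 3, 6, 7, 12

The –OH-bearing residues are Ser, Thr (aliphatic alcohols), and Tyr (phenol).
Matching residues: Y2, Y3, T6, Y7, S12.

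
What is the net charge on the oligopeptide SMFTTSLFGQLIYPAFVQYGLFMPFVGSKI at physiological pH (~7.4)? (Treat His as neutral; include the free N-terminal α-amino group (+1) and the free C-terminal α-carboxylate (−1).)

+1

The side chains ionized at physiological pH are Lys/Arg (+1) and Asp/Glu (−1); with His treated as neutral, nothing else contributes.
Positive (K, R): K29 → +1.
Negative (D, E): none → −0.
The N-terminus (+1) and C-terminus (−1) cancel.
Net charge = (+1) + (−0) = +1.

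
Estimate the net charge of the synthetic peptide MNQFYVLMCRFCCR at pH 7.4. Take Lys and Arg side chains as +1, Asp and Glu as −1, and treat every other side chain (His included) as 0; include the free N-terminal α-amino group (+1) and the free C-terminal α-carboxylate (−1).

Positive (K, R): R10, R14 → +2.
Negative (D, E): none → −0.
The N-terminus (+1) and C-terminus (−1) cancel.
Net charge = (+2) + (−0) = +2.

+2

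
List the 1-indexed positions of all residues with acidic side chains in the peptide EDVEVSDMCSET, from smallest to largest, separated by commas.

1, 2, 4, 7, 11

The acidic residues are Asp (D) and Glu (E), whose side chains end in a carboxylate group.
Matching residues: E1, D2, E4, D7, E11.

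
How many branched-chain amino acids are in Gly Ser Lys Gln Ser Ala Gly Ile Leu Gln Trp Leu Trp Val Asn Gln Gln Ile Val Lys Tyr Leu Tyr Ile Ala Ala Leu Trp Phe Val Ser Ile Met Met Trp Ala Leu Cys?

12

Valine (V), leucine (L), and isoleucine (I) are the branched-chain amino acids.
Matching residues: Ile8, Leu9, Leu12, Val14, Ile18, Val19, Leu22, Ile24, Leu27, Val30, Ile32, Leu37.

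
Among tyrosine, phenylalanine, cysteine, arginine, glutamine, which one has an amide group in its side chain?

Only N (asparagine) and Q (glutamine) carry a side-chain carboxamide.
Of the listed options, only glutamine belongs to this group.

glutamine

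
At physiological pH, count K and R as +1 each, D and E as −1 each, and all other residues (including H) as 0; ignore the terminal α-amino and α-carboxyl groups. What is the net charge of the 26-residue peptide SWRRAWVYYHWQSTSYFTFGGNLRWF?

Positive (K, R): R3, R4, R24 → +3.
Negative (D, E): none → −0.
Net charge = (+3) + (−0) = +3.

+3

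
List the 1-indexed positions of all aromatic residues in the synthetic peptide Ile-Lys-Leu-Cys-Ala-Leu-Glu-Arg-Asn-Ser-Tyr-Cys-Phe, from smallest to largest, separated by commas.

11, 13

The aromatic amino acids are Phe (F, benzyl), Trp (W, indole), and Tyr (Y, phenol).
Matching residues: Tyr11, Phe13.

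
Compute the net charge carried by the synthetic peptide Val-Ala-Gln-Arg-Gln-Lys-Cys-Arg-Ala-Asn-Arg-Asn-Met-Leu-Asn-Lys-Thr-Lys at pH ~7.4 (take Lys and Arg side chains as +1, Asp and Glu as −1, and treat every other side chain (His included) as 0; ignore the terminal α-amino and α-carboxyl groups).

+6

Positive (K, R): Arg4, Lys6, Arg8, Arg11, Lys16, Lys18 → +6.
Negative (D, E): none → −0.
Net charge = (+6) + (−0) = +6.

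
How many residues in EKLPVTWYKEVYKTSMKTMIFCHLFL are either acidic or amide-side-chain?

Acidic: D, E. Amide-side-chain: N, Q.
Acidic residues here: E1, E10 (2).
Amide-side-chain residues here: none (0).
The two groups share no amino acid, so total = 2 + 0 = 2.

2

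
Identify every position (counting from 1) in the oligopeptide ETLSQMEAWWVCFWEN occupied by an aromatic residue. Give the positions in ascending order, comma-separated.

F, W, and Y each carry an aromatic ring on the side chain.
Matching residues: W9, W10, F13, W14.

9, 10, 13, 14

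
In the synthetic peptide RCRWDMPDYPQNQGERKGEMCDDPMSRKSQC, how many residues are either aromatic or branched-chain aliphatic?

2

Aromatic: F, W, Y. Branched-chain aliphatic: I, L, V.
Aromatic residues here: W4, Y9 (2).
Branched-chain aliphatic residues here: none (0).
The two groups share no amino acid, so total = 2 + 0 = 2.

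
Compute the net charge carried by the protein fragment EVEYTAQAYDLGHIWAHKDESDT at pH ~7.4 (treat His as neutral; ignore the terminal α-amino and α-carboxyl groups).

-5

Near pH 7.4, K and R contribute +1 each, D and E contribute −1 each, and every other side chain (His included, as stated) is uncharged.
Positive (K, R): K18 → +1.
Negative (D, E): E1, E3, D10, D19, E20, D22 → −6.
Net charge = (+1) + (−6) = −5.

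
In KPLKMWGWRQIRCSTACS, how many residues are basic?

The basic amino acids are Lys (K), Arg (R), and His (H).
Matching residues: K1, K4, R9, R12.

4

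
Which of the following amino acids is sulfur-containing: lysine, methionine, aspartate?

The sulfur-bearing residues are cysteine (–SH) and methionine (–S–CH₃).
Of the listed options, only methionine belongs to this group.

methionine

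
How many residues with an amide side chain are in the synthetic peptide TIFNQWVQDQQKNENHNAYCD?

Only N (asparagine) and Q (glutamine) carry a side-chain carboxamide.
Matching residues: N4, Q5, Q8, Q10, Q11, N13, N15, N17.

8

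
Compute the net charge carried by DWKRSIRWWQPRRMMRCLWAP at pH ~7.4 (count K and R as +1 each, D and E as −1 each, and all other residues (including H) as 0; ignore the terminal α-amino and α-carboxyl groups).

+5

Positive (K, R): K3, R4, R7, R12, R13, R16 → +6.
Negative (D, E): D1 → −1.
Net charge = (+6) + (−1) = +5.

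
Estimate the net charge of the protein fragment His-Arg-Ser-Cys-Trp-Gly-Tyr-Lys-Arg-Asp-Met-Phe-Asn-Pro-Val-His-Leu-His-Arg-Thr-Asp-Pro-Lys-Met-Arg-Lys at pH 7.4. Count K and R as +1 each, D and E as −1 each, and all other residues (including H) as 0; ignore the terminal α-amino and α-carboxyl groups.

Positive (K, R): Arg2, Lys8, Arg9, Arg19, Lys23, Arg25, Lys26 → +7.
Negative (D, E): Asp10, Asp21 → −2.
Net charge = (+7) + (−2) = +5.

+5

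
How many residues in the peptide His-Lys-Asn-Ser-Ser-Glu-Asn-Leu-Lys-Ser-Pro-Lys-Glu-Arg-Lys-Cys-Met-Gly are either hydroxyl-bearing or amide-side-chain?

Hydroxyl-bearing: S, T, Y. Amide-side-chain: N, Q.
Hydroxyl-bearing residues here: Ser4, Ser5, Ser10 (3).
Amide-side-chain residues here: Asn3, Asn7 (2).
The two groups share no amino acid, so total = 3 + 2 = 5.

5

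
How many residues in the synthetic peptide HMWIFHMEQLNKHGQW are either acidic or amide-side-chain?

Acidic: D, E. Amide-side-chain: N, Q.
Acidic residues here: E8 (1).
Amide-side-chain residues here: Q9, N11, Q15 (3).
The two groups share no amino acid, so total = 1 + 3 = 4.

4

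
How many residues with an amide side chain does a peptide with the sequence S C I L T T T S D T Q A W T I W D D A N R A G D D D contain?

The amide-side-chain residues are Asn (N) and Gln (Q).
Matching residues: Q11, N20.

2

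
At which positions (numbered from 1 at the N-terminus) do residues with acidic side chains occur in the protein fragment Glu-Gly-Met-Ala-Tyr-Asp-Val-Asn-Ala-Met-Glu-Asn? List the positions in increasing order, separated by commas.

1, 6, 11

Aspartate (D) and glutamate (E) have carboxylic-acid side chains and are the acidic amino acids.
Matching residues: Glu1, Asp6, Glu11.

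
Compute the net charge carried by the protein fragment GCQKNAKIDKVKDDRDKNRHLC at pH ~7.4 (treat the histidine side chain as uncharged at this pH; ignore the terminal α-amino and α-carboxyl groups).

Near pH 7.4, K and R contribute +1 each, D and E contribute −1 each, and every other side chain (His included, as stated) is uncharged.
Positive (K, R): K4, K7, K10, K12, R15, K17, R19 → +7.
Negative (D, E): D9, D13, D14, D16 → −4.
Net charge = (+7) + (−4) = +3.

+3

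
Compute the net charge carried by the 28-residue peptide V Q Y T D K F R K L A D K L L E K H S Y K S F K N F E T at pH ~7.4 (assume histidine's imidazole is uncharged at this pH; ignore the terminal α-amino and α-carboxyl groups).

The side chains ionized at physiological pH are Lys/Arg (+1) and Asp/Glu (−1); with His treated as neutral, nothing else contributes.
Positive (K, R): K6, R8, K9, K13, K17, K21, K24 → +7.
Negative (D, E): D5, D12, E16, E27 → −4.
Net charge = (+7) + (−4) = +3.

+3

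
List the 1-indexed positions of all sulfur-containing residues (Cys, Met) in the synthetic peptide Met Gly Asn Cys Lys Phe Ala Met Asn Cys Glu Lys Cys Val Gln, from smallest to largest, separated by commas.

Matching residues: Met1, Cys4, Met8, Cys10, Cys13.

1, 4, 8, 10, 13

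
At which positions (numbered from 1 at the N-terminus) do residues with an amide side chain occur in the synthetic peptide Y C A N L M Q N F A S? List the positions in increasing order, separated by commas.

Asparagine (N) and glutamine (Q) have uncharged amide side chains.
Matching residues: N4, Q7, N8.

4, 7, 8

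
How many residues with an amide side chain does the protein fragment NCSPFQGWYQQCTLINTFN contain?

6

The amide-side-chain residues are Asn (N) and Gln (Q).
Matching residues: N1, Q6, Q10, Q11, N16, N19.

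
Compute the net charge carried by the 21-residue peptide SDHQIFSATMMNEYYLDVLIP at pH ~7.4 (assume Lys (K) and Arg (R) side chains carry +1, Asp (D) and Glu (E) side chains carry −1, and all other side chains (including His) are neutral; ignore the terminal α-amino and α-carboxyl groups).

Positive (K, R): none → +0.
Negative (D, E): D2, E13, D17 → −3.
Net charge = (+0) + (−3) = −3.

-3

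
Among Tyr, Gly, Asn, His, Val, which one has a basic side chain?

The basic amino acids are Lys (K), Arg (R), and His (H).
Of the listed options, only His belongs to this group.

His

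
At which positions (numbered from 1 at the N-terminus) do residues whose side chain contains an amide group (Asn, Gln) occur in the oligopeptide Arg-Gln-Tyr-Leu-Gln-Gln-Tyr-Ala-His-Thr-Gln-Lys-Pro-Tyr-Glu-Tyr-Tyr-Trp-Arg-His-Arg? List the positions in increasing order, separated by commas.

Matching residues: Gln2, Gln5, Gln6, Gln11.

2, 5, 6, 11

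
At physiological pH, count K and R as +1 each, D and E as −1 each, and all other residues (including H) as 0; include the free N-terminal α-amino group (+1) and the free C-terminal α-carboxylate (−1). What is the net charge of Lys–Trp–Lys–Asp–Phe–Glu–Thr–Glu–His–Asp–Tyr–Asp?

-3

Positive (K, R): Lys1, Lys3 → +2.
Negative (D, E): Asp4, Glu6, Glu8, Asp10, Asp12 → −5.
The N-terminus (+1) and C-terminus (−1) cancel.
Net charge = (+2) + (−5) = −3.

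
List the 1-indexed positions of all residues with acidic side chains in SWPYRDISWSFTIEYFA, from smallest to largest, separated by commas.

The acidic residues are Asp (D) and Glu (E), whose side chains end in a carboxylate group.
Matching residues: D6, E14.

6, 14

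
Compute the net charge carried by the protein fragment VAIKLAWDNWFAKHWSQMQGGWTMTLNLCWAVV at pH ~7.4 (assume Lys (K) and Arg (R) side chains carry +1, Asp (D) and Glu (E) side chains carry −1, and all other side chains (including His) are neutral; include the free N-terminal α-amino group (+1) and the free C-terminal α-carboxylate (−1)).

Positive (K, R): K4, K13 → +2.
Negative (D, E): D8 → −1.
The N-terminus (+1) and C-terminus (−1) cancel.
Net charge = (+2) + (−1) = +1.

+1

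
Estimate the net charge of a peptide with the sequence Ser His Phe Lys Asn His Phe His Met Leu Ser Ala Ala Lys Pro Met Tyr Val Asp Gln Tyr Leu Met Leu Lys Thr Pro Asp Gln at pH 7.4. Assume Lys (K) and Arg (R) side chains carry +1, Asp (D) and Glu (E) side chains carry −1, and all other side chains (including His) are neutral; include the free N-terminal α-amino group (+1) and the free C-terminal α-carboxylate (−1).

Positive (K, R): Lys4, Lys14, Lys25 → +3.
Negative (D, E): Asp19, Asp28 → −2.
The N-terminus (+1) and C-terminus (−1) cancel.
Net charge = (+3) + (−2) = +1.

+1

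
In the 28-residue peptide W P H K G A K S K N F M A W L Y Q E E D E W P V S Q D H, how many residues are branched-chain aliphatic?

2

Valine (V), leucine (L), and isoleucine (I) are the branched-chain amino acids.
Matching residues: L15, V24.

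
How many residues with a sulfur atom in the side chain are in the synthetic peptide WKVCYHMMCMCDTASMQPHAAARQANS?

Only Cys (C) and Met (M) have a sulfur atom in the side chain.
Matching residues: C4, M7, M8, C9, M10, C11, M16.

7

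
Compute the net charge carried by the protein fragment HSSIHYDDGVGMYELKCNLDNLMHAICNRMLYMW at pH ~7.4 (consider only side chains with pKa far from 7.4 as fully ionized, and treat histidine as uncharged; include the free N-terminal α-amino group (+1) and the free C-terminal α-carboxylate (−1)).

Near pH 7.4, K and R contribute +1 each, D and E contribute −1 each, and every other side chain (His included, as stated) is uncharged.
Positive (K, R): K16, R29 → +2.
Negative (D, E): D7, D8, E14, D20 → −4.
The N-terminus (+1) and C-terminus (−1) cancel.
Net charge = (+2) + (−4) = −2.

-2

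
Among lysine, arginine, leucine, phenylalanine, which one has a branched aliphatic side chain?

leucine

V, L, and I make up the branched-chain aliphatic group.
Of the listed options, only leucine belongs to this group.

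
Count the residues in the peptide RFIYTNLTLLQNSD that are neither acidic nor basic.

Acidic: D, E. Basic: K, R, H. All other residues are neither.
Matching residues: F2, I3, Y4, T5, N6, L7, T8, L9, L10, Q11, N12, S13.

12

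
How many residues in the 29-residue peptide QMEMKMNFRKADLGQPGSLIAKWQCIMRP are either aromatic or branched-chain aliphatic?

6

Aromatic: F, W, Y. Branched-chain aliphatic: I, L, V.
Aromatic residues here: F8, W23 (2).
Branched-chain aliphatic residues here: L13, L19, I20, I26 (4).
The two groups share no amino acid, so total = 2 + 4 = 6.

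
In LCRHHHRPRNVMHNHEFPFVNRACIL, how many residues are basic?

Lysine (K), arginine (R), and histidine (H) have basic, nitrogen-containing side chains.
Matching residues: R3, H4, H5, H6, R7, R9, H13, H15, R22.

9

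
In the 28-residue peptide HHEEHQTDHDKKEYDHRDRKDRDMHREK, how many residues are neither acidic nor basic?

Acidic: D, E. Basic: K, R, H. All other residues are neither.
Matching residues: Q6, T7, Y14, M24.

4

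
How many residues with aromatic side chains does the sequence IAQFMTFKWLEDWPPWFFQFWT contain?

The aromatic amino acids are Phe (F, benzyl), Trp (W, indole), and Tyr (Y, phenol).
Matching residues: F4, F7, W9, W13, W16, F17, F18, F20, W21.

9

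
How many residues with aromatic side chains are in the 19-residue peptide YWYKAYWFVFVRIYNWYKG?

10

Phenylalanine (F), tryptophan (W), and tyrosine (Y) have aromatic ring side chains.
Matching residues: Y1, W2, Y3, Y6, W7, F8, F10, Y14, W16, Y17.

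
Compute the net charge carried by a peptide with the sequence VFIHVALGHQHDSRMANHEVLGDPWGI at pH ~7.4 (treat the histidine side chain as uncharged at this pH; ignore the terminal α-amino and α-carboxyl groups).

Near pH 7.4, K and R contribute +1 each, D and E contribute −1 each, and every other side chain (His included, as stated) is uncharged.
Positive (K, R): R14 → +1.
Negative (D, E): D12, E19, D23 → −3.
Net charge = (+1) + (−3) = −2.

-2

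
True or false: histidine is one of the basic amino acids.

The basic amino acids are Lys (K), Arg (R), and His (H).
Histidine is in this group.

True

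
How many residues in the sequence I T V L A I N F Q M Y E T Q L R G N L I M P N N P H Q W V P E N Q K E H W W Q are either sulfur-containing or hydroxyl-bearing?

Sulfur-containing: C, M. Hydroxyl-bearing: S, T, Y.
Sulfur-containing residues here: M10, M21 (2).
Hydroxyl-bearing residues here: T2, Y11, T13 (3).
The two groups share no amino acid, so total = 2 + 3 = 5.

5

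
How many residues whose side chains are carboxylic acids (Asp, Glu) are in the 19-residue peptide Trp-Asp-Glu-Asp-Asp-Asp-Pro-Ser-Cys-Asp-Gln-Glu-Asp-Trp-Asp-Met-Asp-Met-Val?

10

Matching residues: Asp2, Glu3, Asp4, Asp5, Asp6, Asp10, Glu12, Asp13, Asp15, Asp17.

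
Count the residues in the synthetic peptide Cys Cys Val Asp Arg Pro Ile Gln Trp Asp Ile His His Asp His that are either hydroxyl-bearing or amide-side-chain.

Hydroxyl-bearing: S, T, Y. Amide-side-chain: N, Q.
Hydroxyl-bearing residues here: none (0).
Amide-side-chain residues here: Gln8 (1).
The two groups share no amino acid, so total = 0 + 1 = 1.

1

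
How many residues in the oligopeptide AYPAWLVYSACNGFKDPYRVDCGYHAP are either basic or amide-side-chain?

Basic: H, K, R. Amide-side-chain: N, Q.
Basic residues here: K15, R19, H25 (3).
Amide-side-chain residues here: N12 (1).
The two groups share no amino acid, so total = 3 + 1 = 4.

4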